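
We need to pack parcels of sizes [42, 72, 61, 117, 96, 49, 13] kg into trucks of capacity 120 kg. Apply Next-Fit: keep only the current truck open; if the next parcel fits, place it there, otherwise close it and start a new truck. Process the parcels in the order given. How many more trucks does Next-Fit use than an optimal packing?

Next-Fit: [42,72] [61] [117] [96] [49,13] → 5 trucks.
Total size 450 kg; any packing needs at least ⌈450/120⌉ = 4 trucks.
An optimal packing achieves that bound: [117] [96,13] [72,42] [61,49] → 4 trucks.
Excess: 5 − 4 = 1.

1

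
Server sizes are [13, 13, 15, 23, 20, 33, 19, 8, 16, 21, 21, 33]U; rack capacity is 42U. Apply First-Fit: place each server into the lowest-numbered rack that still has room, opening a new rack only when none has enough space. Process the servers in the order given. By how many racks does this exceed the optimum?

First-Fit: [13,13,15] [23,19] [20,8] [33] [16,21] [21] [33] → 7 racks.
Total size 235U; any packing needs at least ⌈235/42⌉ = 6 racks.
An optimal packing achieves that bound: [33,8] [33] [23,19] [21,21] [20,16] [15,13,13] → 6 racks.
Excess: 7 − 6 = 1.

1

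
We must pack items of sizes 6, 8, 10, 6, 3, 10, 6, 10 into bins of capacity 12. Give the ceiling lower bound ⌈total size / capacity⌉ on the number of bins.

Total size = 6 + 8 + 10 + 6 + 3 + 10 + 6 + 10 = 59.
⌈59 / 12⌉ = 5.

5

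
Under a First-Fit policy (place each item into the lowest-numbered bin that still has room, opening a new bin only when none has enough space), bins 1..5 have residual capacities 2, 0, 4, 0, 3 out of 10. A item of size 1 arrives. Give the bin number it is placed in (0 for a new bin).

Bins with room: bin 1 (2), bin 3 (4), bin 5 (3).
The first with room is bin 1.

1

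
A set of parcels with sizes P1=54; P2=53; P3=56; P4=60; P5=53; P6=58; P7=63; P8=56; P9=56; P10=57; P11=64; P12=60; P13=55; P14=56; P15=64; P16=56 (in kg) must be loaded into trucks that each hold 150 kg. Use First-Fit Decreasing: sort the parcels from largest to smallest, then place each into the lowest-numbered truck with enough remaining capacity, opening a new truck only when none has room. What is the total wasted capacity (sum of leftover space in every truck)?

279

Sorted descending: 64, 64, 63, 60, 60, 58, 57, 56, 56, 56, 56, 56, 55, 54, 53, 53.
Put 64 kg in truck 1; 86 kg remain.
Put 64 kg in truck 1; 22 kg remain.
Put 63 kg in truck 2; 87 kg remain.
Put 60 kg in truck 2; 27 kg remain.
Put 60 kg in truck 3; 90 kg remain.
Put 58 kg in truck 3; 32 kg remain.
Put 57 kg in truck 4; 93 kg remain.
Put 56 kg in truck 4; 37 kg remain.
Put 56 kg in truck 5; 94 kg remain.
Put 56 kg in truck 5; 38 kg remain.
Put 56 kg in truck 6; 94 kg remain.
Put 56 kg in truck 6; 38 kg remain.
Put 55 kg in truck 7; 95 kg remain.
Put 54 kg in truck 7; 41 kg remain.
Put 53 kg in truck 8; 97 kg remain.
Put 53 kg in truck 8; 44 kg remain.
8 trucks × 150 kg = 1200 kg; used 921 kg; unused 279 kg.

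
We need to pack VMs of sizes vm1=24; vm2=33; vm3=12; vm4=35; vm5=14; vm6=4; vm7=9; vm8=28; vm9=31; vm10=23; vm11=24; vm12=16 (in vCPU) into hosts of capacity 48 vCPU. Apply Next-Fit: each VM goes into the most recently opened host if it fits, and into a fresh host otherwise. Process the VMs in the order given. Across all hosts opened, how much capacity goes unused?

131

Put vm1 (24 vCPU) in host 1; 24 vCPU remain.
Put vm2 (33 vCPU) in host 2; 15 vCPU remain.
Put vm3 (12 vCPU) in host 2; 3 vCPU remain.
Put vm4 (35 vCPU) in host 3; 13 vCPU remain.
Put vm5 (14 vCPU) in host 4; 34 vCPU remain.
Put vm6 (4 vCPU) in host 4; 30 vCPU remain.
Put vm7 (9 vCPU) in host 4; 21 vCPU remain.
Put vm8 (28 vCPU) in host 5; 20 vCPU remain.
Put vm9 (31 vCPU) in host 6; 17 vCPU remain.
Put vm10 (23 vCPU) in host 7; 25 vCPU remain.
Put vm11 (24 vCPU) in host 7; 1 vCPU remain.
Put vm12 (16 vCPU) in host 8; 32 vCPU remain.
8 hosts × 48 vCPU = 384 vCPU; used 253 vCPU; unused 131 vCPU.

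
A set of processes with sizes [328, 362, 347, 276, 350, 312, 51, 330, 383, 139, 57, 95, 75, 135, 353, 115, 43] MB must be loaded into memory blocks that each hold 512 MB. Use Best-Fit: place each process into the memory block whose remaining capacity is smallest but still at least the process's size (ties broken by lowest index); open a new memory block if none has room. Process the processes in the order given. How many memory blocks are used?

9

328 MB → memory block 1 (remaining 184 MB)
362 MB → memory block 2 (remaining 150 MB)
347 MB → memory block 3 (remaining 165 MB)
276 MB → memory block 4 (remaining 236 MB)
350 MB → memory block 5 (remaining 162 MB)
312 MB → memory block 6 (remaining 200 MB)
51 MB → memory block 2 (remaining 99 MB)
330 MB → memory block 7 (remaining 182 MB)
383 MB → memory block 8 (remaining 129 MB)
139 MB → memory block 5 (remaining 23 MB)
57 MB → memory block 2 (remaining 42 MB)
95 MB → memory block 8 (remaining 34 MB)
75 MB → memory block 3 (remaining 90 MB)
135 MB → memory block 7 (remaining 47 MB)
353 MB → memory block 9 (remaining 159 MB)
115 MB → memory block 9 (remaining 44 MB)
43 MB → memory block 9 (remaining 1 MB)
Final memory blocks: [328] [362,51,57] [347,75] [276] [350,139] [312] [330,135] [383,95] [353,115,43].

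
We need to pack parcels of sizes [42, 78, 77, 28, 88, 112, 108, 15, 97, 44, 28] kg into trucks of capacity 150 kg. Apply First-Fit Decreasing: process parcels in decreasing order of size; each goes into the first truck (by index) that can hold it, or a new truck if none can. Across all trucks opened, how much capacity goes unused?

183

Sorted descending: 112, 108, 97, 88, 78, 77, 44, 42, 28, 28, 15.
Put 112 kg in truck 1; 38 kg remain.
Put 108 kg in truck 2; 42 kg remain.
Put 97 kg in truck 3; 53 kg remain.
Put 88 kg in truck 4; 62 kg remain.
Put 78 kg in truck 5; 72 kg remain.
Put 77 kg in truck 6; 73 kg remain.
Put 44 kg in truck 3; 9 kg remain.
Put 42 kg in truck 2; 0 kg remain.
Put 28 kg in truck 1; 10 kg remain.
Put 28 kg in truck 4; 34 kg remain.
Put 15 kg in truck 4; 19 kg remain.
6 trucks × 150 kg = 900 kg; used 717 kg; unused 183 kg.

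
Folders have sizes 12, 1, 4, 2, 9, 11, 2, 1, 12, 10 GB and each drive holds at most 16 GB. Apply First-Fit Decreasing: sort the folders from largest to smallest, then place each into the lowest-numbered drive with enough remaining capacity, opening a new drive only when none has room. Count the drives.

Sorted descending: 12, 12, 11, 10, 9, 4, 2, 2, 1, 1.
drive 1: place 12 GB, 4 GB left
drive 2: place 12 GB, 4 GB left
drive 3: place 11 GB, 5 GB left
drive 4: place 10 GB, 6 GB left
drive 5: place 9 GB, 7 GB left
drive 1: place 4 GB, 0 GB left
drive 2: place 2 GB, 2 GB left
drive 2: place 2 GB, 0 GB left
drive 3: place 1 GB, 4 GB left
drive 3: place 1 GB, 3 GB left
Final drives: [12,4] [12,2,2] [11,1,1] [10] [9].

5 drives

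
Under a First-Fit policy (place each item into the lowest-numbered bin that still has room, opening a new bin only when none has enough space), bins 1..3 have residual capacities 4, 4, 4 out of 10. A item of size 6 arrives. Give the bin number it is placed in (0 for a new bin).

0

No bin has ≥ 6 free, so a new bin is opened.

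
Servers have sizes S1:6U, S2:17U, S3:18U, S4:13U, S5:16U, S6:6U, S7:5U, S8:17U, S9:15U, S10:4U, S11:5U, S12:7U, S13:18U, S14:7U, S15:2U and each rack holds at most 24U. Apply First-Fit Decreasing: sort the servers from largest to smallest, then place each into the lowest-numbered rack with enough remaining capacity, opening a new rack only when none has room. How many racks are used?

Sorted descending: 18, 18, 17, 17, 16, 15, 13, 7, 7, 6, 6, 5, 5, 4, 2.
18U → rack 1 (remaining 6U)
18U → rack 2 (remaining 6U)
17U → rack 3 (remaining 7U)
17U → rack 4 (remaining 7U)
16U → rack 5 (remaining 8U)
15U → rack 6 (remaining 9U)
13U → rack 7 (remaining 11U)
7U → rack 3 (remaining 0U)
7U → rack 4 (remaining 0U)
6U → rack 1 (remaining 0U)
6U → rack 2 (remaining 0U)
5U → rack 5 (remaining 3U)
5U → rack 6 (remaining 4U)
4U → rack 6 (remaining 0U)
2U → rack 5 (remaining 1U)

7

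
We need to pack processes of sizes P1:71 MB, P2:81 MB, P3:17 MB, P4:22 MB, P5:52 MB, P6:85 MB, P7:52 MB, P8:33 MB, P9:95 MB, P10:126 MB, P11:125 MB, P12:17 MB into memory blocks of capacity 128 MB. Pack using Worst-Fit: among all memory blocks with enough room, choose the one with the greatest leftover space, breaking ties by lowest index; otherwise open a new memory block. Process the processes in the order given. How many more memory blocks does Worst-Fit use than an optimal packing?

0

Worst-Fit: [71,17,17] [81,22] [52,52] [85,33] [95] [126] [125] → 7 memory blocks.
Total size 776 MB; any packing needs at least ⌈776/128⌉ = 7 memory blocks.
So 7 is already optimal.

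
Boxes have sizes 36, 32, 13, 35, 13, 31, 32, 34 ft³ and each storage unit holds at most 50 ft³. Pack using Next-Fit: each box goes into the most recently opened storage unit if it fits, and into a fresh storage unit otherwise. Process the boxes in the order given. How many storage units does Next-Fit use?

6

storage unit 1: place 36 ft³, 14 ft³ left
storage unit 2: place 32 ft³, 18 ft³ left
storage unit 2: place 13 ft³, 5 ft³ left
storage unit 3: place 35 ft³, 15 ft³ left
storage unit 3: place 13 ft³, 2 ft³ left
storage unit 4: place 31 ft³, 19 ft³ left
storage unit 5: place 32 ft³, 18 ft³ left
storage unit 6: place 34 ft³, 16 ft³ left
Final storage units: [36] [32,13] [35,13] [31] [32] [34].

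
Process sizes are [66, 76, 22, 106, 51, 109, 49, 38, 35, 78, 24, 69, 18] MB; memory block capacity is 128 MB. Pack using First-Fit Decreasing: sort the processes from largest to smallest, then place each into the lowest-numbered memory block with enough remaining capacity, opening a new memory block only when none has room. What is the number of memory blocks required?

Sorted descending: 109, 106, 78, 76, 69, 66, 51, 49, 38, 35, 24, 22, 18.
memory block 1: place 109 MB, 19 MB left
memory block 2: place 106 MB, 22 MB left
memory block 3: place 78 MB, 50 MB left
memory block 4: place 76 MB, 52 MB left
memory block 5: place 69 MB, 59 MB left
memory block 6: place 66 MB, 62 MB left
memory block 4: place 51 MB, 1 MB left
memory block 3: place 49 MB, 1 MB left
memory block 5: place 38 MB, 21 MB left
memory block 6: place 35 MB, 27 MB left
memory block 6: place 24 MB, 3 MB left
memory block 2: place 22 MB, 0 MB left
memory block 1: place 18 MB, 1 MB left
Final memory blocks: [109,18] [106,22] [78,49] [76,51] [69,38] [66,35,24].

6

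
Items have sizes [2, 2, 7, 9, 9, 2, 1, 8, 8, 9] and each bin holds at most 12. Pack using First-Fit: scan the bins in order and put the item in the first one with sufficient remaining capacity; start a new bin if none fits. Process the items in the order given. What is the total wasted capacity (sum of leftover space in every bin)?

15

Put 2 in bin 1; 10 remain.
Put 2 in bin 1; 8 remain.
Put 7 in bin 1; 1 remain.
Put 9 in bin 2; 3 remain.
Put 9 in bin 3; 3 remain.
Put 2 in bin 2; 1 remain.
Put 1 in bin 1; 0 remain.
Put 8 in bin 4; 4 remain.
Put 8 in bin 5; 4 remain.
Put 9 in bin 6; 3 remain.
6 bins × 12 = 72; used 57; unused 15.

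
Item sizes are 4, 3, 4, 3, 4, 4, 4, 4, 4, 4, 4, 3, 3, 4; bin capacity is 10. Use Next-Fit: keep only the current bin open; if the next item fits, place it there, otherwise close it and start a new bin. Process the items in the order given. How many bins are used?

4 → bin 1 (remaining 6)
3 → bin 1 (remaining 3)
4 → bin 2 (remaining 6)
3 → bin 2 (remaining 3)
4 → bin 3 (remaining 6)
4 → bin 3 (remaining 2)
4 → bin 4 (remaining 6)
4 → bin 4 (remaining 2)
4 → bin 5 (remaining 6)
4 → bin 5 (remaining 2)
4 → bin 6 (remaining 6)
3 → bin 6 (remaining 3)
3 → bin 6 (remaining 0)
4 → bin 7 (remaining 6)

7 bins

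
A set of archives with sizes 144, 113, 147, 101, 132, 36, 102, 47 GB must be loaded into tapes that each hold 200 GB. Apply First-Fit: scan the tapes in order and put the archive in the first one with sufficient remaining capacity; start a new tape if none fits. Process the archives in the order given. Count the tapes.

Put 144 GB in tape 1; 56 GB remain.
Put 113 GB in tape 2; 87 GB remain.
Put 147 GB in tape 3; 53 GB remain.
Put 101 GB in tape 4; 99 GB remain.
Put 132 GB in tape 5; 68 GB remain.
Put 36 GB in tape 1; 20 GB remain.
Put 102 GB in tape 6; 98 GB remain.
Put 47 GB in tape 2; 40 GB remain.

6 tapes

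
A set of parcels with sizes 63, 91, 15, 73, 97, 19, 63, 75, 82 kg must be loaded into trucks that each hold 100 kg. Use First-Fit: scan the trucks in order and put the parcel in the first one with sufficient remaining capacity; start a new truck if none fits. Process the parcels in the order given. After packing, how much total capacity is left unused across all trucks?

122

Put 63 kg in truck 1; 37 kg remain.
Put 91 kg in truck 2; 9 kg remain.
Put 15 kg in truck 1; 22 kg remain.
Put 73 kg in truck 3; 27 kg remain.
Put 97 kg in truck 4; 3 kg remain.
Put 19 kg in truck 1; 3 kg remain.
Put 63 kg in truck 5; 37 kg remain.
Put 75 kg in truck 6; 25 kg remain.
Put 82 kg in truck 7; 18 kg remain.
7 trucks × 100 kg = 700 kg; used 578 kg; unused 122 kg.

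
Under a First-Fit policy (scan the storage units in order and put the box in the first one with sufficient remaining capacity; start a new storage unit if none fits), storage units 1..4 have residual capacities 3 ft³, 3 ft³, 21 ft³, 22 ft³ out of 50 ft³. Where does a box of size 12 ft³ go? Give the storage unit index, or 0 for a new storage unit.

3

Storage units with room: storage unit 3 (21 ft³), storage unit 4 (22 ft³).
The first with room is storage unit 3.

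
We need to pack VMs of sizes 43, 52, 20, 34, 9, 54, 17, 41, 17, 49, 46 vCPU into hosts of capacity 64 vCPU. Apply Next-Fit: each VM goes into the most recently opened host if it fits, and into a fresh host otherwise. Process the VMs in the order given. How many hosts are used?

8

host 1: place 43 vCPU, 21 vCPU left
host 2: place 52 vCPU, 12 vCPU left
host 3: place 20 vCPU, 44 vCPU left
host 3: place 34 vCPU, 10 vCPU left
host 3: place 9 vCPU, 1 vCPU left
host 4: place 54 vCPU, 10 vCPU left
host 5: place 17 vCPU, 47 vCPU left
host 5: place 41 vCPU, 6 vCPU left
host 6: place 17 vCPU, 47 vCPU left
host 7: place 49 vCPU, 15 vCPU left
host 8: place 46 vCPU, 18 vCPU left
Final hosts: [43] [52] [20,34,9] [54] [17,41] [17] [49] [46].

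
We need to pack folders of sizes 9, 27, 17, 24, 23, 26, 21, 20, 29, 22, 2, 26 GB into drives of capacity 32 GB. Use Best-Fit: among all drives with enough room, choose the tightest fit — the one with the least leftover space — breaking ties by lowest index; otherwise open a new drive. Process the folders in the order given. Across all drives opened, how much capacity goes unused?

Put 9 GB in drive 1; 23 GB remain.
Put 27 GB in drive 2; 5 GB remain.
Put 17 GB in drive 1; 6 GB remain.
Put 24 GB in drive 3; 8 GB remain.
Put 23 GB in drive 4; 9 GB remain.
Put 26 GB in drive 5; 6 GB remain.
Put 21 GB in drive 6; 11 GB remain.
Put 20 GB in drive 7; 12 GB remain.
Put 29 GB in drive 8; 3 GB remain.
Put 22 GB in drive 9; 10 GB remain.
Put 2 GB in drive 8; 1 GB remain.
Put 26 GB in drive 10; 6 GB remain.
10 drives × 32 GB = 320 GB; used 246 GB; unused 74 GB.

74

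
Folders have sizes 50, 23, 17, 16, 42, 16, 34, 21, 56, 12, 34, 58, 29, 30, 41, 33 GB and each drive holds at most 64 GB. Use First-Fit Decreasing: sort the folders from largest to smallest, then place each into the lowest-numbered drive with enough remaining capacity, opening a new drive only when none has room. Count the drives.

Sorted descending: 58, 56, 50, 42, 41, 34, 34, 33, 30, 29, 23, 21, 17, 16, 16, 12.
drive 1: place 58 GB, 6 GB left
drive 2: place 56 GB, 8 GB left
drive 3: place 50 GB, 14 GB left
drive 4: place 42 GB, 22 GB left
drive 5: place 41 GB, 23 GB left
drive 6: place 34 GB, 30 GB left
drive 7: place 34 GB, 30 GB left
drive 8: place 33 GB, 31 GB left
drive 6: place 30 GB, 0 GB left
drive 7: place 29 GB, 1 GB left
drive 5: place 23 GB, 0 GB left
drive 4: place 21 GB, 1 GB left
drive 8: place 17 GB, 14 GB left
drive 9: place 16 GB, 48 GB left
drive 9: place 16 GB, 32 GB left
drive 3: place 12 GB, 2 GB left
Final drives: [58] [56] [50,12] [42,21] [41,23] [34,30] [34,29] [33,17] [16,16].

9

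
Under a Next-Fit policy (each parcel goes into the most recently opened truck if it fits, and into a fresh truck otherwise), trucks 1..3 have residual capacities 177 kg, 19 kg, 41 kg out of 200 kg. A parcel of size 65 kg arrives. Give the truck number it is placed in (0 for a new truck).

Next-Fit only looks at truck 3, which has 41 kg free.
65 kg does not fit, so a new truck is opened.

0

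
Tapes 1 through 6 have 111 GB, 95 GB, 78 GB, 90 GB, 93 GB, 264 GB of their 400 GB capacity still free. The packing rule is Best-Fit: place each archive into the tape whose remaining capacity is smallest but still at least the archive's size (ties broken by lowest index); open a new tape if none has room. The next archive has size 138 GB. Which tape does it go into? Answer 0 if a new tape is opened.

Tapes with room: tape 6 (264 GB).
Tightest fit is tape 6 with 264 GB free.

6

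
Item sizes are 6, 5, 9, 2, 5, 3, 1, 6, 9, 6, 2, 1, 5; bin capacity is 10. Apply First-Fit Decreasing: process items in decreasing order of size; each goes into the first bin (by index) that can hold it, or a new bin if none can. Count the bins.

7

Sorted descending: 9, 9, 6, 6, 6, 5, 5, 5, 3, 2, 2, 1, 1.
Put 9 in bin 1; 1 remain.
Put 9 in bin 2; 1 remain.
Put 6 in bin 3; 4 remain.
Put 6 in bin 4; 4 remain.
Put 6 in bin 5; 4 remain.
Put 5 in bin 6; 5 remain.
Put 5 in bin 6; 0 remain.
Put 5 in bin 7; 5 remain.
Put 3 in bin 3; 1 remain.
Put 2 in bin 4; 2 remain.
Put 2 in bin 4; 0 remain.
Put 1 in bin 1; 0 remain.
Put 1 in bin 2; 0 remain.
Final bins: [9,1] [9,1] [6,3] [6,2,2] [6] [5,5] [5].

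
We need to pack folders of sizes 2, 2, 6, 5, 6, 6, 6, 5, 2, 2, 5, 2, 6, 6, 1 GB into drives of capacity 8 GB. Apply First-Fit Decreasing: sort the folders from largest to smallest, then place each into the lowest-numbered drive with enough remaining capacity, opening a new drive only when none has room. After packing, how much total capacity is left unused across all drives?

10

Sorted descending: 6, 6, 6, 6, 6, 6, 5, 5, 5, 2, 2, 2, 2, 2, 1.
drive 1: place 6 GB, 2 GB left
drive 2: place 6 GB, 2 GB left
drive 3: place 6 GB, 2 GB left
drive 4: place 6 GB, 2 GB left
drive 5: place 6 GB, 2 GB left
drive 6: place 6 GB, 2 GB left
drive 7: place 5 GB, 3 GB left
drive 8: place 5 GB, 3 GB left
drive 9: place 5 GB, 3 GB left
drive 1: place 2 GB, 0 GB left
drive 2: place 2 GB, 0 GB left
drive 3: place 2 GB, 0 GB left
drive 4: place 2 GB, 0 GB left
drive 5: place 2 GB, 0 GB left
drive 6: place 1 GB, 1 GB left
9 drives × 8 GB = 72 GB; used 62 GB; unused 10 GB.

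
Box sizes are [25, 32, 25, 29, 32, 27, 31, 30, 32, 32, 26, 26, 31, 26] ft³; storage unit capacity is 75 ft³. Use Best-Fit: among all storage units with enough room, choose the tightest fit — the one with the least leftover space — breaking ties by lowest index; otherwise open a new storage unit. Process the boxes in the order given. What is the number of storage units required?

7 storage units

Put 25 ft³ in storage unit 1; 50 ft³ remain.
Put 32 ft³ in storage unit 1; 18 ft³ remain.
Put 25 ft³ in storage unit 2; 50 ft³ remain.
Put 29 ft³ in storage unit 2; 21 ft³ remain.
Put 32 ft³ in storage unit 3; 43 ft³ remain.
Put 27 ft³ in storage unit 3; 16 ft³ remain.
Put 31 ft³ in storage unit 4; 44 ft³ remain.
Put 30 ft³ in storage unit 4; 14 ft³ remain.
Put 32 ft³ in storage unit 5; 43 ft³ remain.
Put 32 ft³ in storage unit 5; 11 ft³ remain.
Put 26 ft³ in storage unit 6; 49 ft³ remain.
Put 26 ft³ in storage unit 6; 23 ft³ remain.
Put 31 ft³ in storage unit 7; 44 ft³ remain.
Put 26 ft³ in storage unit 7; 18 ft³ remain.
Final storage units: [25,32] [25,29] [32,27] [31,30] [32,32] [26,26] [31,26].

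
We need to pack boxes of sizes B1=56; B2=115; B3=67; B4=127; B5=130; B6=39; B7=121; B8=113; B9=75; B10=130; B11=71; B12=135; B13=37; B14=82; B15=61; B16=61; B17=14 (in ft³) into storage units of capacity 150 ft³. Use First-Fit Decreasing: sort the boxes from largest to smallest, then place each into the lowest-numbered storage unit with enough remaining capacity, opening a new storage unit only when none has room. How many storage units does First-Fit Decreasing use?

11

Sorted descending: 135, 130, 130, 127, 121, 115, 113, 82, 75, 71, 67, 61, 61, 56, 39, 37, 14.
storage unit 1: place 135 ft³, 15 ft³ left
storage unit 2: place 130 ft³, 20 ft³ left
storage unit 3: place 130 ft³, 20 ft³ left
storage unit 4: place 127 ft³, 23 ft³ left
storage unit 5: place 121 ft³, 29 ft³ left
storage unit 6: place 115 ft³, 35 ft³ left
storage unit 7: place 113 ft³, 37 ft³ left
storage unit 8: place 82 ft³, 68 ft³ left
storage unit 9: place 75 ft³, 75 ft³ left
storage unit 9: place 71 ft³, 4 ft³ left
storage unit 8: place 67 ft³, 1 ft³ left
storage unit 10: place 61 ft³, 89 ft³ left
storage unit 10: place 61 ft³, 28 ft³ left
storage unit 11: place 56 ft³, 94 ft³ left
storage unit 11: place 39 ft³, 55 ft³ left
storage unit 7: place 37 ft³, 0 ft³ left
storage unit 1: place 14 ft³, 1 ft³ left
Final storage units: [135,14] [130] [130] [127] [121] [115] [113,37] [82,67] [75,71] [61,61] [56,39].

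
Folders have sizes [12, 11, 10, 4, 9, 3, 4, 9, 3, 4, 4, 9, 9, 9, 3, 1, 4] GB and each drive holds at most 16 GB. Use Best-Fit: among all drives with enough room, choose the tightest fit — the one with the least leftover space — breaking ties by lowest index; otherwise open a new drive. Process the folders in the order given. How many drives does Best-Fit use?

8

12 GB → drive 1 (remaining 4 GB)
11 GB → drive 2 (remaining 5 GB)
10 GB → drive 3 (remaining 6 GB)
4 GB → drive 1 (remaining 0 GB)
9 GB → drive 4 (remaining 7 GB)
3 GB → drive 2 (remaining 2 GB)
4 GB → drive 3 (remaining 2 GB)
9 GB → drive 5 (remaining 7 GB)
3 GB → drive 4 (remaining 4 GB)
4 GB → drive 4 (remaining 0 GB)
4 GB → drive 5 (remaining 3 GB)
9 GB → drive 6 (remaining 7 GB)
9 GB → drive 7 (remaining 7 GB)
9 GB → drive 8 (remaining 7 GB)
3 GB → drive 5 (remaining 0 GB)
1 GB → drive 2 (remaining 1 GB)
4 GB → drive 6 (remaining 3 GB)
Final drives: [12,4] [11,3,1] [10,4] [9,3,4] [9,4,3] [9,4] [9] [9].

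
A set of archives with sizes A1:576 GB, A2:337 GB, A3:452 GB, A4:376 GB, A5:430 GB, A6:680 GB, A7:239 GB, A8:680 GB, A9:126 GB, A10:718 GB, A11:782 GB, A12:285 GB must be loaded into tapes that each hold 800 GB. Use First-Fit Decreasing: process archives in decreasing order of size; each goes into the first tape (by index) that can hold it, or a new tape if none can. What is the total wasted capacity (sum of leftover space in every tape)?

719

Sorted descending: 782, 718, 680, 680, 576, 452, 430, 376, 337, 285, 239, 126.
782 GB → tape 1 (remaining 18 GB)
718 GB → tape 2 (remaining 82 GB)
680 GB → tape 3 (remaining 120 GB)
680 GB → tape 4 (remaining 120 GB)
576 GB → tape 5 (remaining 224 GB)
452 GB → tape 6 (remaining 348 GB)
430 GB → tape 7 (remaining 370 GB)
376 GB → tape 8 (remaining 424 GB)
337 GB → tape 6 (remaining 11 GB)
285 GB → tape 7 (remaining 85 GB)
239 GB → tape 8 (remaining 185 GB)
126 GB → tape 5 (remaining 98 GB)
8 tapes × 800 GB = 6400 GB; used 5681 GB; unused 719 GB.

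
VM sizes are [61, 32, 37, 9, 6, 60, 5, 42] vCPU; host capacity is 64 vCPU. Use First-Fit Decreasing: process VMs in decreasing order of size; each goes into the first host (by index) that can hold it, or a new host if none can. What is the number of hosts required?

Sorted descending: 61, 60, 42, 37, 32, 9, 6, 5.
Put 61 vCPU in host 1; 3 vCPU remain.
Put 60 vCPU in host 2; 4 vCPU remain.
Put 42 vCPU in host 3; 22 vCPU remain.
Put 37 vCPU in host 4; 27 vCPU remain.
Put 32 vCPU in host 5; 32 vCPU remain.
Put 9 vCPU in host 3; 13 vCPU remain.
Put 6 vCPU in host 3; 7 vCPU remain.
Put 5 vCPU in host 3; 2 vCPU remain.

5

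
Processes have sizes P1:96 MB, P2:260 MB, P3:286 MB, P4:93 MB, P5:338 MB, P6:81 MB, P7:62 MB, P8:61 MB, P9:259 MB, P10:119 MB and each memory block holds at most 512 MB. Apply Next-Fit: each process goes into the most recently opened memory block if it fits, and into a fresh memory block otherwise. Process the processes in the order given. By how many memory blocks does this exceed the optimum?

Next-Fit: [96,260] [286,93] [338,81,62] [61,259,119] → 4 memory blocks.
Total size 1655 MB; any packing needs at least ⌈1655/512⌉ = 4 memory blocks.
So 4 is already optimal.

0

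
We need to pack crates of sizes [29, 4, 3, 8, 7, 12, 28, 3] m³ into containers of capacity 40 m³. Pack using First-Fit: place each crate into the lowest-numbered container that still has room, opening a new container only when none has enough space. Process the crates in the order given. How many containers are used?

container 1: place 29 m³, 11 m³ left
container 1: place 4 m³, 7 m³ left
container 1: place 3 m³, 4 m³ left
container 2: place 8 m³, 32 m³ left
container 2: place 7 m³, 25 m³ left
container 2: place 12 m³, 13 m³ left
container 3: place 28 m³, 12 m³ left
container 1: place 3 m³, 1 m³ left

3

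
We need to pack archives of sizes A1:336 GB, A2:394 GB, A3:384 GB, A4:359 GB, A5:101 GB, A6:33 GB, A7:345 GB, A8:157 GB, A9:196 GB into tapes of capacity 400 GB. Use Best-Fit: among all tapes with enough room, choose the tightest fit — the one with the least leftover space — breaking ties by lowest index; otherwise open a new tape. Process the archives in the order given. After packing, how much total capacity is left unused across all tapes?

Put A1 (336 GB) in tape 1; 64 GB remain.
Put A2 (394 GB) in tape 2; 6 GB remain.
Put A3 (384 GB) in tape 3; 16 GB remain.
Put A4 (359 GB) in tape 4; 41 GB remain.
Put A5 (101 GB) in tape 5; 299 GB remain.
Put A6 (33 GB) in tape 4; 8 GB remain.
Put A7 (345 GB) in tape 6; 55 GB remain.
Put A8 (157 GB) in tape 5; 142 GB remain.
Put A9 (196 GB) in tape 7; 204 GB remain.
7 tapes × 400 GB = 2800 GB; used 2305 GB; unused 495 GB.

495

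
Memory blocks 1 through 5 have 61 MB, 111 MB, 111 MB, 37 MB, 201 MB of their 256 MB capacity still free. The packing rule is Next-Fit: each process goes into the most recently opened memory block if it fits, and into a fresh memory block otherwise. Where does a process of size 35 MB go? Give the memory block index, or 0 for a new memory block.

5

Next-Fit only looks at memory block 5, which has 201 MB free.
35 MB fits there.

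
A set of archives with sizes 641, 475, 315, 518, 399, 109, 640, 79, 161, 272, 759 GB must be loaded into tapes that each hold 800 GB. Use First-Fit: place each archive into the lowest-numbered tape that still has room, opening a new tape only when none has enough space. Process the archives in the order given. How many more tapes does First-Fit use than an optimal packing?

0

First-Fit: [641,109] [475,315] [518,79,161] [399,272] [640] [759] → 6 tapes.
Total size 4368 GB; any packing needs at least ⌈4368/800⌉ = 6 tapes.
So 6 is already optimal.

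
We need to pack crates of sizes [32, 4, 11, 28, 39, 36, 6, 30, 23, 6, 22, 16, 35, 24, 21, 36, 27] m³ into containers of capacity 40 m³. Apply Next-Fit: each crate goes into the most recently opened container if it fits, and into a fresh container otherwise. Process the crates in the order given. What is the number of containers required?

12 containers

Put 32 m³ in container 1; 8 m³ remain.
Put 4 m³ in container 1; 4 m³ remain.
Put 11 m³ in container 2; 29 m³ remain.
Put 28 m³ in container 2; 1 m³ remain.
Put 39 m³ in container 3; 1 m³ remain.
Put 36 m³ in container 4; 4 m³ remain.
Put 6 m³ in container 5; 34 m³ remain.
Put 30 m³ in container 5; 4 m³ remain.
Put 23 m³ in container 6; 17 m³ remain.
Put 6 m³ in container 6; 11 m³ remain.
Put 22 m³ in container 7; 18 m³ remain.
Put 16 m³ in container 7; 2 m³ remain.
Put 35 m³ in container 8; 5 m³ remain.
Put 24 m³ in container 9; 16 m³ remain.
Put 21 m³ in container 10; 19 m³ remain.
Put 36 m³ in container 11; 4 m³ remain.
Put 27 m³ in container 12; 13 m³ remain.
Final containers: [32,4] [11,28] [39] [36] [6,30] [23,6] [22,16] [35] [24] [21] [36] [27].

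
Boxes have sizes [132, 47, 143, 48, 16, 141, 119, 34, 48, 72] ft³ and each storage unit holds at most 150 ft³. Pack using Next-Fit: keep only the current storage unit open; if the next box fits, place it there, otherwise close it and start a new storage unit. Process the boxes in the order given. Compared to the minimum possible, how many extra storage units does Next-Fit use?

Next-Fit: [132] [47] [143] [48,16] [141] [119] [34,48] [72] → 8 storage units.
Total size 800 ft³; any packing needs at least ⌈800/150⌉ = 6 storage units.
An optimal packing achieves that bound: [143] [141] [132,16] [119] [72,48] [48,47,34] → 6 storage units.
Excess: 8 − 6 = 2.

2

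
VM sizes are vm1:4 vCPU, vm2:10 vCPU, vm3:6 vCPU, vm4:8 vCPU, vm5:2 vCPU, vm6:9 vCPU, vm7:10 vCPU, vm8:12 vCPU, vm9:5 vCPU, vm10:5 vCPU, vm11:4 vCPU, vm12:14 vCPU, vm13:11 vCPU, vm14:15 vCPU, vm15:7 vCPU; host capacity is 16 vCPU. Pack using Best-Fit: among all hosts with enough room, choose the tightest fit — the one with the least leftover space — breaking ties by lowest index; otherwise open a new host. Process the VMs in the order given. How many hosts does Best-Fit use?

vm1 (4 vCPU) → host 1 (remaining 12 vCPU)
vm2 (10 vCPU) → host 1 (remaining 2 vCPU)
vm3 (6 vCPU) → host 2 (remaining 10 vCPU)
vm4 (8 vCPU) → host 2 (remaining 2 vCPU)
vm5 (2 vCPU) → host 1 (remaining 0 vCPU)
vm6 (9 vCPU) → host 3 (remaining 7 vCPU)
vm7 (10 vCPU) → host 4 (remaining 6 vCPU)
vm8 (12 vCPU) → host 5 (remaining 4 vCPU)
vm9 (5 vCPU) → host 4 (remaining 1 vCPU)
vm10 (5 vCPU) → host 3 (remaining 2 vCPU)
vm11 (4 vCPU) → host 5 (remaining 0 vCPU)
vm12 (14 vCPU) → host 6 (remaining 2 vCPU)
vm13 (11 vCPU) → host 7 (remaining 5 vCPU)
vm14 (15 vCPU) → host 8 (remaining 1 vCPU)
vm15 (7 vCPU) → host 9 (remaining 9 vCPU)
Final hosts: [4,10,2] [6,8] [9,5] [10,5] [12,4] [14] [11] [15] [7].

9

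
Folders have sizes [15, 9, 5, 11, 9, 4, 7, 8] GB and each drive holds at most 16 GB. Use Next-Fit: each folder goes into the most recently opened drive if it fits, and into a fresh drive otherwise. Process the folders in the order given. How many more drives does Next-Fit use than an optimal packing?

Next-Fit: [15] [9,5] [11] [9,4] [7,8] → 5 drives.
Total size 68 GB; any packing needs at least ⌈68/16⌉ = 5 drives.
So 5 is already optimal.

0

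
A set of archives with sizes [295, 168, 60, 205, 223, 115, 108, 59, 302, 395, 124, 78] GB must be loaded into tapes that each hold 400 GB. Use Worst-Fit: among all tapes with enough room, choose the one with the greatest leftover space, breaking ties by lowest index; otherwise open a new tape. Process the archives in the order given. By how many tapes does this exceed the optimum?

Worst-Fit: [295] [168,60,59] [205,115] [223,108] [302] [395] [124,78] → 7 tapes.
Total size 2132 GB; any packing needs at least ⌈2132/400⌉ = 6 tapes.
An optimal packing achieves that bound: [395] [302,78] [295,60] [223,168] [205,124,59] [115,108] → 6 tapes.
Excess: 7 − 6 = 1.

1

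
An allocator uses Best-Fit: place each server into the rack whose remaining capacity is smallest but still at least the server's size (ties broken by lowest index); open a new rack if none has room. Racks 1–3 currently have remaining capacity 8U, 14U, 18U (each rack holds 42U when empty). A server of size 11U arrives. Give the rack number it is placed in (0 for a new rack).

Racks with room: rack 2 (14U), rack 3 (18U).
Tightest fit is rack 2 with 14U free.

2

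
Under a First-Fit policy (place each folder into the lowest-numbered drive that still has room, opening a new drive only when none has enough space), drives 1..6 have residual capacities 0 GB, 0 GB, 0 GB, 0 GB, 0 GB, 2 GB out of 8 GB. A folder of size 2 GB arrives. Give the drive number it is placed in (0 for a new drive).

6

Drives with room: drive 6 (2 GB).
The first with room is drive 6.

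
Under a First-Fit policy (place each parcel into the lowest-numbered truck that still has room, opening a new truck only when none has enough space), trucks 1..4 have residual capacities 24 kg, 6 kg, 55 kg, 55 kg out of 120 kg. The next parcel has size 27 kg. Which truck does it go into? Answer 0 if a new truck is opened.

3

Trucks with room: truck 3 (55 kg), truck 4 (55 kg).
The first with room is truck 3.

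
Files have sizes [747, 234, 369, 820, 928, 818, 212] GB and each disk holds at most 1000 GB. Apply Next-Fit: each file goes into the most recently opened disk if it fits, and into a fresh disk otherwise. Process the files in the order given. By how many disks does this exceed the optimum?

Next-Fit: [747,234] [369] [820] [928] [818] [212] → 6 disks.
Total size 4128 GB; any packing needs at least ⌈4128/1000⌉ = 5 disks.
An optimal packing achieves that bound: [928] [820] [818] [747,234] [369,212] → 5 disks.
Excess: 6 − 5 = 1.

1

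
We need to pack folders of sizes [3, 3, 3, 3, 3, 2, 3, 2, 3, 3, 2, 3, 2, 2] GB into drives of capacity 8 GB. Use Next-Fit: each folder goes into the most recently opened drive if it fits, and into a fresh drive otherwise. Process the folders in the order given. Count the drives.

3 GB → drive 1 (remaining 5 GB)
3 GB → drive 1 (remaining 2 GB)
3 GB → drive 2 (remaining 5 GB)
3 GB → drive 2 (remaining 2 GB)
3 GB → drive 3 (remaining 5 GB)
2 GB → drive 3 (remaining 3 GB)
3 GB → drive 3 (remaining 0 GB)
2 GB → drive 4 (remaining 6 GB)
3 GB → drive 4 (remaining 3 GB)
3 GB → drive 4 (remaining 0 GB)
2 GB → drive 5 (remaining 6 GB)
3 GB → drive 5 (remaining 3 GB)
2 GB → drive 5 (remaining 1 GB)
2 GB → drive 6 (remaining 6 GB)
Final drives: [3,3] [3,3] [3,2,3] [2,3,3] [2,3,2] [2].

6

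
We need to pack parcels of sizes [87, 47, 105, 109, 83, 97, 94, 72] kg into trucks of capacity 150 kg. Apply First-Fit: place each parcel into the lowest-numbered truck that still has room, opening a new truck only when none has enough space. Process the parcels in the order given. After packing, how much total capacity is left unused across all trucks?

87 kg → truck 1 (remaining 63 kg)
47 kg → truck 1 (remaining 16 kg)
105 kg → truck 2 (remaining 45 kg)
109 kg → truck 3 (remaining 41 kg)
83 kg → truck 4 (remaining 67 kg)
97 kg → truck 5 (remaining 53 kg)
94 kg → truck 6 (remaining 56 kg)
72 kg → truck 7 (remaining 78 kg)
7 trucks × 150 kg = 1050 kg; used 694 kg; unused 356 kg.

356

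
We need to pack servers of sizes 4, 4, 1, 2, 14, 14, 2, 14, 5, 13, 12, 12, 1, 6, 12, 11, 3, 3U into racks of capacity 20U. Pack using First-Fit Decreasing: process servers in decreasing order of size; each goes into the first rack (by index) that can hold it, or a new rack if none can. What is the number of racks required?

Sorted descending: 14, 14, 14, 13, 12, 12, 12, 11, 6, 5, 4, 4, 3, 3, 2, 2, 1, 1.
14U → rack 1 (remaining 6U)
14U → rack 2 (remaining 6U)
14U → rack 3 (remaining 6U)
13U → rack 4 (remaining 7U)
12U → rack 5 (remaining 8U)
12U → rack 6 (remaining 8U)
12U → rack 7 (remaining 8U)
11U → rack 8 (remaining 9U)
6U → rack 1 (remaining 0U)
5U → rack 2 (remaining 1U)
4U → rack 3 (remaining 2U)
4U → rack 4 (remaining 3U)
3U → rack 4 (remaining 0U)
3U → rack 5 (remaining 5U)
2U → rack 3 (remaining 0U)
2U → rack 5 (remaining 3U)
1U → rack 2 (remaining 0U)
1U → rack 5 (remaining 2U)
Final racks: [14,6] [14,5,1] [14,4,2] [13,4,3] [12,3,2,1] [12] [12] [11].

8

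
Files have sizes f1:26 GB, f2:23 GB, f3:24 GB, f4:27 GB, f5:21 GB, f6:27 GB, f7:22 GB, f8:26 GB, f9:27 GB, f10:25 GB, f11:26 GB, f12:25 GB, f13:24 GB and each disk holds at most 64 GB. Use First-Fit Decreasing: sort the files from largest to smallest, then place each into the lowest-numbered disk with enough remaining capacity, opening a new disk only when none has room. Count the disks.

7 disks

Sorted descending: 27, 27, 27, 26, 26, 26, 25, 25, 24, 24, 23, 22, 21.
Put 27 GB in disk 1; 37 GB remain.
Put 27 GB in disk 1; 10 GB remain.
Put 27 GB in disk 2; 37 GB remain.
Put 26 GB in disk 2; 11 GB remain.
Put 26 GB in disk 3; 38 GB remain.
Put 26 GB in disk 3; 12 GB remain.
Put 25 GB in disk 4; 39 GB remain.
Put 25 GB in disk 4; 14 GB remain.
Put 24 GB in disk 5; 40 GB remain.
Put 24 GB in disk 5; 16 GB remain.
Put 23 GB in disk 6; 41 GB remain.
Put 22 GB in disk 6; 19 GB remain.
Put 21 GB in disk 7; 43 GB remain.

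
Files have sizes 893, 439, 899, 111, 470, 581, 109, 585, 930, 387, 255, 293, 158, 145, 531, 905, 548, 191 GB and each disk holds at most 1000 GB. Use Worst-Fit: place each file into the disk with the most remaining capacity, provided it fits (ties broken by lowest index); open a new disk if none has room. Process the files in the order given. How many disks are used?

disk 1: place 893 GB, 107 GB left
disk 2: place 439 GB, 561 GB left
disk 3: place 899 GB, 101 GB left
disk 2: place 111 GB, 450 GB left
disk 4: place 470 GB, 530 GB left
disk 5: place 581 GB, 419 GB left
disk 4: place 109 GB, 421 GB left
disk 6: place 585 GB, 415 GB left
disk 7: place 930 GB, 70 GB left
disk 2: place 387 GB, 63 GB left
disk 4: place 255 GB, 166 GB left
disk 5: place 293 GB, 126 GB left
disk 6: place 158 GB, 257 GB left
disk 6: place 145 GB, 112 GB left
disk 8: place 531 GB, 469 GB left
disk 9: place 905 GB, 95 GB left
disk 10: place 548 GB, 452 GB left
disk 8: place 191 GB, 278 GB left

10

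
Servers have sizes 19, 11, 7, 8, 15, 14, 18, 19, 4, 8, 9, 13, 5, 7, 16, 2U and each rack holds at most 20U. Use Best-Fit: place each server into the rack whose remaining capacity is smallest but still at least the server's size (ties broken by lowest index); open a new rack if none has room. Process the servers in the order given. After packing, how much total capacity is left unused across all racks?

Put 19U in rack 1; 1U remain.
Put 11U in rack 2; 9U remain.
Put 7U in rack 2; 2U remain.
Put 8U in rack 3; 12U remain.
Put 15U in rack 4; 5U remain.
Put 14U in rack 5; 6U remain.
Put 18U in rack 6; 2U remain.
Put 19U in rack 7; 1U remain.
Put 4U in rack 4; 1U remain.
Put 8U in rack 3; 4U remain.
Put 9U in rack 8; 11U remain.
Put 13U in rack 9; 7U remain.
Put 5U in rack 5; 1U remain.
Put 7U in rack 9; 0U remain.
Put 16U in rack 10; 4U remain.
Put 2U in rack 2; 0U remain.
10 racks × 20U = 200U; used 175U; unused 25U.

25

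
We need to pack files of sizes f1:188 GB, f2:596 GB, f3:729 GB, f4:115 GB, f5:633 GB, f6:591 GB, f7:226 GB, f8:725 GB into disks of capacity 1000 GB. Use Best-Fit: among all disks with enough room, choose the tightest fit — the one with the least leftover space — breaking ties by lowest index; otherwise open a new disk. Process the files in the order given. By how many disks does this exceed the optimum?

0

Best-Fit: [188,596,115] [729,226] [633] [591] [725] → 5 disks.
5 files exceed 500 GB (half the capacity), and no two of those can share a disk, so at least 5 disks are needed.
So 5 is already optimal.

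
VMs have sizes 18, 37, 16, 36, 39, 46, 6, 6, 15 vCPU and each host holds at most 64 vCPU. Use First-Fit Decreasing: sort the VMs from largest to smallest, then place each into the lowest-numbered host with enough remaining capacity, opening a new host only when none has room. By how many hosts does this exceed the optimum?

First-Fit Decreasing: [46,18] [39,16,6] [37,15,6] [36] → 4 hosts.
Total size 219 vCPU; any packing needs at least ⌈219/64⌉ = 4 hosts.
So 4 is already optimal.

0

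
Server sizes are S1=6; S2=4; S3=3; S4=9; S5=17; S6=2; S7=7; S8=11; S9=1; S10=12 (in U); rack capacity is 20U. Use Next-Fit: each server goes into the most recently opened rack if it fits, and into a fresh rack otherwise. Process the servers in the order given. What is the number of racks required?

5 racks

rack 1: place S1 (6U), 14U left
rack 1: place S2 (4U), 10U left
rack 1: place S3 (3U), 7U left
rack 2: place S4 (9U), 11U left
rack 3: place S5 (17U), 3U left
rack 3: place S6 (2U), 1U left
rack 4: place S7 (7U), 13U left
rack 4: place S8 (11U), 2U left
rack 4: place S9 (1U), 1U left
rack 5: place S10 (12U), 8U left
Final racks: [6,4,3] [9] [17,2] [7,11,1] [12].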